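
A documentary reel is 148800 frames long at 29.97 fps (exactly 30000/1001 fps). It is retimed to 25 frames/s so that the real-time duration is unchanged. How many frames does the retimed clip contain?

124124 frames

Target frames = source frames × (target rate / source rate) = 148800 × (25)/(30000/1001) = 148800 × 1001/1200 = 124124.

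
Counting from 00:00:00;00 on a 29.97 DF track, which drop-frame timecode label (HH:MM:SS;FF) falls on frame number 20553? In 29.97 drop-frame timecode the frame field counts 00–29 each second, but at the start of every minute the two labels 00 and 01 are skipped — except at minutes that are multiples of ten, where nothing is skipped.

00:11:25;23

Each 10-minute DF block holds 10 × 60 × 30 − 9 × 2 = 17982 frames. 20553 ÷ 17982 → 1 full block, remainder 2571.
Within the partial block the first minute is 1800 frames and each further minute 1798, so 1 further minute boundary passed. Total skipped labels = 18 × 1 + 2 × 1 = 20.
Non-drop label index = 20553 + 20 = 20573; at 30 labels/s that is 00:11:25:23, i.e. DF 00:11:25;23.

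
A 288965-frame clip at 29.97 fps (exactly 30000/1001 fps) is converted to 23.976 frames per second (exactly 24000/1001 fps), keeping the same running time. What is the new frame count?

231172 frames

Target frames = source frames × (target rate / source rate) = 288965 × (24000/1001)/(30000/1001) = 288965 × 4/5 = 231172.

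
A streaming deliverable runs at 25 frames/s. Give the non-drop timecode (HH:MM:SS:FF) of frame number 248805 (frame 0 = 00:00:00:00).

02:45:52:05

248805 ÷ 25 = 9952 full seconds, remainder 5 frames.
9952 s = 2 h 45 min 52 s.
Timecode: 02:45:52:05.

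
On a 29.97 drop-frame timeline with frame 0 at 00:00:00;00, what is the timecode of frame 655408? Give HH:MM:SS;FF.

Each 10-minute DF block holds 10 × 60 × 30 − 9 × 2 = 17982 frames. 655408 ÷ 17982 → 36 full blocks, remainder 8056.
Within the partial block the first minute is 1800 frames and each further minute 1798, so 4 further minute boundaries passed. Total skipped labels = 18 × 36 + 2 × 4 = 656.
Non-drop label index = 655408 + 656 = 656064; at 30 labels/s that is 06:04:28:24, i.e. DF 06:04:28;24.

06:04:28;24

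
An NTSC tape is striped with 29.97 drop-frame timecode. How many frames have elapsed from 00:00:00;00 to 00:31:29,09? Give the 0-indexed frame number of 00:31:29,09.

Complete 10-minute blocks: 3, each 17982 frames → 53946.
Remaining 1 whole minute in the current block: 1800 + 0 × 1798 = 1800 frames.
Within the current minute: 29 × 30 + 9 − 2 = 877 (labels ;00/;01 skipped at this minute). Total = 53946 + 1800 + 877 = 56623.

56623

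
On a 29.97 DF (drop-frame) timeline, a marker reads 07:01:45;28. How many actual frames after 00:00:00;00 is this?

758420

As if non-drop at 30 labels/s: (7 × 3600 + 1 × 60 + 45) × 30 + 28 = 759178.
Minute boundaries passed: 421; those not divisible by 10: 421 − 42 = 379; dropped labels = 2 × 379 = 758.
Actual frame index = 759178 − 758 = 758420.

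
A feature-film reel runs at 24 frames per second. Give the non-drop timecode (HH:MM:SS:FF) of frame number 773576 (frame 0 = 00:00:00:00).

08:57:12:08

773576 ÷ 24 = 32232 full seconds, remainder 8 frames.
32232 s = 8 h 57 min 12 s.
Timecode: 08:57:12:08.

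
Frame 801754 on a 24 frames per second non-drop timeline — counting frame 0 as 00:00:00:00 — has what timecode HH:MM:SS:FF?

09:16:46:10

801754 ÷ 24 = 33406 full seconds, remainder 10 frames.
33406 s = 9 h 16 min 46 s.
Timecode: 09:16:46:10.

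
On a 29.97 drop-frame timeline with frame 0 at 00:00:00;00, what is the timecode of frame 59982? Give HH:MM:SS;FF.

Ten DF minutes hold 17982 frames, so frame 59982 lies in block 3 (frames 53946–71927) with 6036 frames into that block.
The block's first minute is 1800 frames and the rest 1798 each; 6036 frames reaches minute 3, so 3 × 18 + 3 × 2 = 60 labels have been skipped so far.
Adding those back, label number 59982 + 60 = 60042 at 30 labels/s is 2001 s + 12 f = 0 h 33 min 21 s frame 12, i.e. 00:33:21;12.

00:33:21;12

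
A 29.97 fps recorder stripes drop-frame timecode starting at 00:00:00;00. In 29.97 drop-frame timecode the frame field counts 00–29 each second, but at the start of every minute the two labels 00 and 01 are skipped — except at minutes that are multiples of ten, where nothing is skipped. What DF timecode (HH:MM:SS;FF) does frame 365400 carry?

Each 10-minute DF block holds 10 × 60 × 30 − 9 × 2 = 17982 frames. 365400 ÷ 17982 → 20 full blocks, remainder 5760.
Within the partial block the first minute is 1800 frames and each further minute 1798, so 3 further minute boundaries passed. Total skipped labels = 18 × 20 + 2 × 3 = 366.
Non-drop label index = 365400 + 366 = 365766; at 30 labels/s that is 03:23:12:06, i.e. DF 03:23:12;06.

03:23:12;06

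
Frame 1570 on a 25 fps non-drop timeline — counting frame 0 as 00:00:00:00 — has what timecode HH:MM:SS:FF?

1570 ÷ 25 = 62 full seconds, remainder 20 frames.
62 s = 0 h 1 min 2 s.
Timecode: 00:01:02:20.

00:01:02:20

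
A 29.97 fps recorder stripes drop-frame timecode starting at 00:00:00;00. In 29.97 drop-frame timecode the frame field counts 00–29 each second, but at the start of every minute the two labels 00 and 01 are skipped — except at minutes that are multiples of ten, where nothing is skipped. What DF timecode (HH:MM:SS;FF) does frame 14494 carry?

Each 10-minute DF block holds 10 × 60 × 30 − 9 × 2 = 17982 frames. 14494 ÷ 17982 → 0 full blocks, remainder 14494.
Within the partial block the first minute is 1800 frames and each further minute 1798, so 8 further minute boundaries passed. Total skipped labels = 18 × 0 + 2 × 8 = 16.
Non-drop label index = 14494 + 16 = 14510; at 30 labels/s that is 00:08:03:20, i.e. DF 00:08:03;20.

00:08:03;20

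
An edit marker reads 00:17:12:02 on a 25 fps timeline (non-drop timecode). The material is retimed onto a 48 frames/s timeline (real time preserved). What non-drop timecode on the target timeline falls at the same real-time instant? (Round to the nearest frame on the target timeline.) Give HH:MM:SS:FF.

00:17:12:04

Source frame index: (0×3600 + 17×60 + 12) × 25 + 2 = 25802.
Real time: 25802 / (25) = 25802/25 s.
Target frame: (25802/25) × (48) = 1238496/25 ≈ 49539.840 → 49540.
At 48 labels/s: frame 49540 → 00:17:12:04.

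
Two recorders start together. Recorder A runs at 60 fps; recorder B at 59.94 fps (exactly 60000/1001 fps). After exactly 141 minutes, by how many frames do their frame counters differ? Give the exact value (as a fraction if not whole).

507600/1001 frames

141 min = 8460 s.
A emits 60 × 8460 = 507600 frames; B emits 60000/1001 × 8460 = 507600000/1001.
Difference = 507600/1001 frames (≈ 507.0929); B is behind A.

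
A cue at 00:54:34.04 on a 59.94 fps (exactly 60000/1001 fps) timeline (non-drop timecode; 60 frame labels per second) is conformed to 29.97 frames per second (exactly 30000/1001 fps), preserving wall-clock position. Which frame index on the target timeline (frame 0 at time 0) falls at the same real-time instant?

Source frame index: (0×3600 + 54×60 + 34) × 60 + 4 = 196444.
Real time: 196444 / (60000/1001) = 49160111/15000 s.
Target frame: (49160111/15000) × (30000/1001) = 98222.

frame 98222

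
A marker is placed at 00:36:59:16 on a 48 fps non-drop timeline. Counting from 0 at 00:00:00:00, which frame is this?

Total seconds to the label: (0 × 3600 + 36 × 60 + 59) = 2219.
Frame index = 2219 × 48 + 16 = 106528.

frame 106528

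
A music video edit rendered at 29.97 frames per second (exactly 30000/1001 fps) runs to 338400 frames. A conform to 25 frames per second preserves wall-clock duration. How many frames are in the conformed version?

Target frames = source frames × (target rate / source rate) = 338400 × (25)/(30000/1001) = 338400 × 1001/1200 = 282282.

282282 frames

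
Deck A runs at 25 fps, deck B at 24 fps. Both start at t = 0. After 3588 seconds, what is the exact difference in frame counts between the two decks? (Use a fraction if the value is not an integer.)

A emits 25 × 3588 = 89700 frames; B emits 24 × 3588 = 86112.
Difference = 3588 frames; B is behind A.

3588 frames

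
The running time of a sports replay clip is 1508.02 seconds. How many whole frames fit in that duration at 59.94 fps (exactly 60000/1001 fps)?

90390 frames

Frames = 1508.02 × 60000/1001 = 90481200/1001 ≈ 90390.8092.
Complete frames: 90390.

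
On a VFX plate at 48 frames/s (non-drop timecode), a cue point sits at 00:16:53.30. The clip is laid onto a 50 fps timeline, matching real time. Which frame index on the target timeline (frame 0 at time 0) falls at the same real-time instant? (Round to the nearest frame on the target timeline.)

frame 50681

Source frame index: (0×3600 + 16×60 + 53) × 48 + 30 = 48654.
Real time: 48654 / (48) = 8109/8 s.
Target frame: (8109/8) × (50) = 202725/4 ≈ 50681.250 → 50681.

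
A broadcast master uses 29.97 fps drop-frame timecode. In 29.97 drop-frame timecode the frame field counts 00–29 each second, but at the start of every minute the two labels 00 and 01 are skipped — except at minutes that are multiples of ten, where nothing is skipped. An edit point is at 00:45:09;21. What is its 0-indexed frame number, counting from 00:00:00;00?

Complete 10-minute blocks: 4, each 17982 frames → 71928.
Remaining 5 whole minutes in the current block: 1800 + 4 × 1798 = 8992 frames.
Within the current minute: 9 × 30 + 21 − 2 = 289 (labels ;00/;01 skipped at this minute). Total = 71928 + 8992 + 289 = 81209.

81209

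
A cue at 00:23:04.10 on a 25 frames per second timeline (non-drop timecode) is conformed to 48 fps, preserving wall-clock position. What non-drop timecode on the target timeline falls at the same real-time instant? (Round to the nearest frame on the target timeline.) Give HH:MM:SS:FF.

Source frame index: (0×3600 + 23×60 + 4) × 25 + 10 = 34610.
Real time: 34610 / (25) = 6922/5 s.
Target frame: (6922/5) × (48) = 332256/5 ≈ 66451.200 → 66451.
At 48 labels/s: frame 66451 → 00:23:04:19.

00:23:04:19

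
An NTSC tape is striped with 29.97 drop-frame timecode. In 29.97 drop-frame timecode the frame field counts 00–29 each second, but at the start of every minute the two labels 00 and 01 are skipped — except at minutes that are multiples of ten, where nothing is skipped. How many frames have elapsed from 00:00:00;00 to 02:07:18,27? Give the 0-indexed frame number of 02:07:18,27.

Complete 10-minute blocks: 12, each 17982 frames → 215784.
Remaining 7 whole minutes in the current block: 1800 + 6 × 1798 = 12588 frames.
Within the current minute: 18 × 30 + 27 − 2 = 565 (labels ;00/;01 skipped at this minute). Total = 215784 + 12588 + 565 = 228937.

228937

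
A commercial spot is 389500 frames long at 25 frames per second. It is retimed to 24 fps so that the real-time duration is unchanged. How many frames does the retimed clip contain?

Target frames = source frames × (target rate / source rate) = 389500 × (24)/(25) = 389500 × 24/25 = 373920.

373920 frames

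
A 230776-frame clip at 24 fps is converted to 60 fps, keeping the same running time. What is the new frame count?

576940 frames

Target frames = source frames × (target rate / source rate) = 230776 × (60)/(24) = 230776 × 5/2 = 576940.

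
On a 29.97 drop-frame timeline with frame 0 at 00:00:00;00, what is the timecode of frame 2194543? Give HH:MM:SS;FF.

20:20:24;19

Each 10-minute DF block holds 10 × 60 × 30 − 9 × 2 = 17982 frames. 2194543 ÷ 17982 → 122 full blocks, remainder 739.
Within the partial block the first minute is 1800 frames and each further minute 1798, so 0 further minute boundaries passed. Total skipped labels = 18 × 122 + 2 × 0 = 2196.
Non-drop label index = 2194543 + 2196 = 2196739; at 30 labels/s that is 20:20:24:19, i.e. DF 20:20:24;19.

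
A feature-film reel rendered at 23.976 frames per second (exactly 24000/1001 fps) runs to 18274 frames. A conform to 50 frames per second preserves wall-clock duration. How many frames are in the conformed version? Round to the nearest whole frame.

38109 frames

Frames at target rate = 18274 × (50) / (24000/1001) = 9146137/240 ≈ 38108.904.
Nearest whole frame: 38109.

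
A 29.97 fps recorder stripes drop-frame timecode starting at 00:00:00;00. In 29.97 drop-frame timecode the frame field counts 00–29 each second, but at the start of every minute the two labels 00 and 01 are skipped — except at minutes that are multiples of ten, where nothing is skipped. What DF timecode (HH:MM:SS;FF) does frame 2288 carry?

00:01:16;10

Each 10-minute DF block holds 10 × 60 × 30 − 9 × 2 = 17982 frames. 2288 ÷ 17982 → 0 full blocks, remainder 2288.
Within the partial block the first minute is 1800 frames and each further minute 1798, so 1 further minute boundary passed. Total skipped labels = 18 × 0 + 2 × 1 = 2.
Non-drop label index = 2288 + 2 = 2290; at 30 labels/s that is 00:01:16:10, i.e. DF 00:01:16;10.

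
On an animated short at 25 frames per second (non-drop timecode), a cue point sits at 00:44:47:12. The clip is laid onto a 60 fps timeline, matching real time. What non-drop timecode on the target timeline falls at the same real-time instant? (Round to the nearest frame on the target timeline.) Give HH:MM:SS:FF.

00:44:47:29

Source frame index: (0×3600 + 44×60 + 47) × 25 + 12 = 67187.
Real time: 67187 / (25) = 67187/25 s.
Target frame: (67187/25) × (60) = 806244/5 ≈ 161248.800 → 161249.
At 60 labels/s: frame 161249 → 00:44:47:29.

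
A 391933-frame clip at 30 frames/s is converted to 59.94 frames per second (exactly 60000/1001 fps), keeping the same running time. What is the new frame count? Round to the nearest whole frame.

783083 frames

Frames at target rate = 391933 × (60000/1001) / (30) = 783866000/1001 ≈ 783082.917.
Nearest whole frame: 783083.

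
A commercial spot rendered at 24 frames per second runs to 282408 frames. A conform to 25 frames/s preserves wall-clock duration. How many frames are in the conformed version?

Target frames = source frames × (target rate / source rate) = 282408 × (25)/(24) = 282408 × 25/24 = 294175.

294175 frames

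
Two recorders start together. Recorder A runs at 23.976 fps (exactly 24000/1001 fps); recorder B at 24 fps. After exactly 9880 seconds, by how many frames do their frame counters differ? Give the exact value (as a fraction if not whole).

A emits 24000/1001 × 9880 = 18240000/77 frames; B emits 24 × 9880 = 237120.
Difference = 18240/77 frames (≈ 236.8831); B is ahead of A.

18240/77 frames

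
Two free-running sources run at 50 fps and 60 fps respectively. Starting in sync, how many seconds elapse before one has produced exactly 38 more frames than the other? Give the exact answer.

3.8 seconds

The gap grows by |60 − 50| = 10 frames per second.
Time for a 38-frame gap: 38 ÷ (10) = 3.8 s.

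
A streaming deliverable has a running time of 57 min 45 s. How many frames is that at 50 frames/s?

57 min 45 s = 3465 s.
Frames = 3465 × 50 = 173250.

173250 frames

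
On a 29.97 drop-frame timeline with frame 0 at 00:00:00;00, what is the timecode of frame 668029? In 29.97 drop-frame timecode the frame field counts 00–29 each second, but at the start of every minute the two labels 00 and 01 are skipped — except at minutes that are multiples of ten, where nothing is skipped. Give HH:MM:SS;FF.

06:11:29;27

Ten DF minutes hold 17982 frames, so frame 668029 lies in block 37 (frames 665334–683315) with 2695 frames into that block.
The block's first minute is 1800 frames and the rest 1798 each; 2695 frames reaches minute 1, so 37 × 18 + 1 × 2 = 668 labels have been skipped so far.
Adding those back, label number 668029 + 668 = 668697 at 30 labels/s is 22289 s + 27 f = 6 h 11 min 29 s frame 27, i.e. 06:11:29;27.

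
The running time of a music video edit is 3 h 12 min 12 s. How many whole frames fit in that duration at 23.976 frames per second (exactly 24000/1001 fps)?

276491 frames

3 h 12 min 12 s = 11532 s.
Frames = 11532 × 24000/1001 = 276768000/1001 ≈ 276491.5085.
Complete frames: 276491.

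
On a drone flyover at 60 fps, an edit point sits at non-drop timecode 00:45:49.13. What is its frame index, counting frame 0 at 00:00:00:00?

164953

Total seconds to the label: (0 × 3600 + 45 × 60 + 49) = 2749.
Frame index = 2749 × 60 + 13 = 164953.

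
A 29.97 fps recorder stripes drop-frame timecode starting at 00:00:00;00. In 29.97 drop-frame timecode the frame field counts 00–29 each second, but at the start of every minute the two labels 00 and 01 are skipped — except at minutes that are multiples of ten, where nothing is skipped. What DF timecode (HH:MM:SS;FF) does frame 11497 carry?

Ten DF minutes hold 17982 frames, so frame 11497 lies in block 0 (frames 0–17981) with 11497 frames into that block.
The block's first minute is 1800 frames and the rest 1798 each; 11497 frames reaches minute 6, so 0 × 18 + 6 × 2 = 12 labels have been skipped so far.
Adding those back, label number 11497 + 12 = 11509 at 30 labels/s is 383 s + 19 f = 0 h 6 min 23 s frame 19, i.e. 00:06:23;19.

00:06:23;19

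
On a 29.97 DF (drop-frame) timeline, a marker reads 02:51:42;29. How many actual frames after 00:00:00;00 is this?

As if non-drop at 30 labels/s: (2 × 3600 + 51 × 60 + 42) × 30 + 29 = 309089.
Minute boundaries passed: 171; those not divisible by 10: 171 − 17 = 154; dropped labels = 2 × 154 = 308.
Actual frame index = 309089 − 308 = 308781.

308781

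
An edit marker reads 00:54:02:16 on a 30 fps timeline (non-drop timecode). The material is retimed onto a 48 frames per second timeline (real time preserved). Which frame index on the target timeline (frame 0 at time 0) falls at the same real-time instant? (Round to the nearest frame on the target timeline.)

Source frame index: (0×3600 + 54×60 + 2) × 30 + 16 = 97276.
Real time: 97276 / (30) = 48638/15 s.
Target frame: (48638/15) × (48) = 778208/5 ≈ 155641.600 → 155642.

frame 155642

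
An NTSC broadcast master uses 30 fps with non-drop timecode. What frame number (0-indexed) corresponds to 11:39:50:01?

Total seconds to the label: (11 × 3600 + 39 × 60 + 50) = 41990.
Frame index = 41990 × 30 + 1 = 1259701.

1259701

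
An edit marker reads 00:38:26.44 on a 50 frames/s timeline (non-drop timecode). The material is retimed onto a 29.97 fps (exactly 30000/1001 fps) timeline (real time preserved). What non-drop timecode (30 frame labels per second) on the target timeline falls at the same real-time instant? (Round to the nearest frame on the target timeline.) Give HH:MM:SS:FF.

Source frame index: (0×3600 + 38×60 + 26) × 50 + 44 = 115344.
Real time: 115344 / (50) = 57672/25 s.
Target frame: (57672/25) × (30000/1001) = 69206400/1001 ≈ 69137.263 → 69137.
At 30 labels/s: frame 69137 → 00:38:24:17.

00:38:24:17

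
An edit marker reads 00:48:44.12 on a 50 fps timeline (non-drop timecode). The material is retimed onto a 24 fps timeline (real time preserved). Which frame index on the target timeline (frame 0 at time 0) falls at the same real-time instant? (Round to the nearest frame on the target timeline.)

Source frame index: (0×3600 + 48×60 + 44) × 50 + 12 = 146212.
Real time: 146212 / (50) = 73106/25 s.
Target frame: (73106/25) × (24) = 1754544/25 ≈ 70181.760 → 70182.

frame 70182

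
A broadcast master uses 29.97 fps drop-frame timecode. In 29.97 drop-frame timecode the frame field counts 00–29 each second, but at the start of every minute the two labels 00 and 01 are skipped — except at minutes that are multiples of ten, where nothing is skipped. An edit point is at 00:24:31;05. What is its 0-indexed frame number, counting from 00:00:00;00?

44091

Complete 10-minute blocks: 2, each 17982 frames → 35964.
Remaining 4 whole minutes in the current block: 1800 + 3 × 1798 = 7194 frames.
Within the current minute: 31 × 30 + 5 − 2 = 933 (labels ;00/;01 skipped at this minute). Total = 35964 + 7194 + 933 = 44091.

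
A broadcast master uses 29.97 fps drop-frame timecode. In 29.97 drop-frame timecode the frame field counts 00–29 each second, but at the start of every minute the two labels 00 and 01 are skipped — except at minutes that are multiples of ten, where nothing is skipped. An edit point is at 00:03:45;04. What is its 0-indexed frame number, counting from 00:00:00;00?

6748

Complete 10-minute blocks: 0, each 17982 frames → 0.
Remaining 3 whole minutes in the current block: 1800 + 2 × 1798 = 5396 frames.
Within the current minute: 45 × 30 + 4 − 2 = 1352 (labels ;00/;01 skipped at this minute). Total = 0 + 5396 + 1352 = 6748.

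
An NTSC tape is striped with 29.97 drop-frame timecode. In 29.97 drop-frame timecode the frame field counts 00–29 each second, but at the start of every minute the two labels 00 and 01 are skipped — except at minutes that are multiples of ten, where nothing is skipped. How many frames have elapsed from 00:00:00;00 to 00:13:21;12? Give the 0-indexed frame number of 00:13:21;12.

24018

Complete 10-minute blocks: 1, each 17982 frames → 17982.
Remaining 3 whole minutes in the current block: 1800 + 2 × 1798 = 5396 frames.
Within the current minute: 21 × 30 + 12 − 2 = 640 (labels ;00/;01 skipped at this minute). Total = 17982 + 5396 + 640 = 24018.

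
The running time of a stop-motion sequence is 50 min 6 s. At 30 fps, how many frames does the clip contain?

90180 frames

50 min 6 s = 3006 s.
Frames = 3006 × 30 = 90180.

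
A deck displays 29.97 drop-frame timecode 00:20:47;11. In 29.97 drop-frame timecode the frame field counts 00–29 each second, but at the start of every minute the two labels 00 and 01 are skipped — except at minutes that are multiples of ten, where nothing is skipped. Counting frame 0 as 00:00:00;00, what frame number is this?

As if non-drop at 30 labels/s: (0 × 3600 + 20 × 60 + 47) × 30 + 11 = 37421.
Minute boundaries passed: 20; those not divisible by 10: 20 − 2 = 18; dropped labels = 2 × 18 = 36.
Actual frame index = 37421 − 36 = 37385.

37385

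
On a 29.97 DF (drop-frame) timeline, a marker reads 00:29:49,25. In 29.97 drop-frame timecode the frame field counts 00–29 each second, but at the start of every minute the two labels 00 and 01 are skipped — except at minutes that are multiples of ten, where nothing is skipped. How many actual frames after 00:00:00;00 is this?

As if non-drop at 30 labels/s: (0 × 3600 + 29 × 60 + 49) × 30 + 25 = 53695.
Minute boundaries passed: 29; those not divisible by 10: 29 − 2 = 27; dropped labels = 2 × 27 = 54.
Actual frame index = 53695 − 54 = 53641.

53641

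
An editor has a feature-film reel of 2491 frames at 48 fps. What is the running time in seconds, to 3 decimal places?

51.896 seconds

Running time = 2491 × 1/48 = 2491/48 s ≈ 51.896 s.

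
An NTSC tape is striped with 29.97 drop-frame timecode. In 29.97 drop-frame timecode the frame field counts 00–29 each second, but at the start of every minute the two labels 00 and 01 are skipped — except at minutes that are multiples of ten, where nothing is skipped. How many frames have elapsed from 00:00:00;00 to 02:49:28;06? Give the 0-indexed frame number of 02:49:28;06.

304740

As if non-drop at 30 labels/s: (2 × 3600 + 49 × 60 + 28) × 30 + 6 = 305046.
Minute boundaries passed: 169; those not divisible by 10: 169 − 16 = 153; dropped labels = 2 × 153 = 306.
Actual frame index = 305046 − 306 = 304740.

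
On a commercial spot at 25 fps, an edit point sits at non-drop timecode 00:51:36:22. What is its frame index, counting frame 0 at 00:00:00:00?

Total seconds to the label: (0 × 3600 + 51 × 60 + 36) = 3096.
Frame index = 3096 × 25 + 22 = 77422.

frame 77422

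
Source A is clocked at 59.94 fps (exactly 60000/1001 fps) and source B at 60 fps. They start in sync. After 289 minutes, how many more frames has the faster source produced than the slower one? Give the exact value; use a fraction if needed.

1040400/1001 frames

289 min = 17340 s.
A emits 60000/1001 × 17340 = 1040400000/1001 frames; B emits 60 × 17340 = 1040400.
Difference = 1040400/1001 frames (≈ 1039.3606); B is ahead of A.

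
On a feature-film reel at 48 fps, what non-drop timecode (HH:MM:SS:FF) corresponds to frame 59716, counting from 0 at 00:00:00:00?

00:20:44:04

59716 ÷ 48 = 1244 full seconds, remainder 4 frames.
1244 s = 0 h 20 min 44 s.
Timecode: 00:20:44:04.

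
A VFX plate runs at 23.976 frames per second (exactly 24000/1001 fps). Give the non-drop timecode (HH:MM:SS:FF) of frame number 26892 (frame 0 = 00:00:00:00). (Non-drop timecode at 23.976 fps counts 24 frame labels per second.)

00:18:40:12

26892 ÷ 24 = 1120 full seconds, remainder 12 frames.
1120 s = 0 h 18 min 40 s.
Timecode: 00:18:40:12.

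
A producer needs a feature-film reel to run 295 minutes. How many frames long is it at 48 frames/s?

849600 frames

295 min = 17700 s.
Frames = 17700 × 48 = 849600.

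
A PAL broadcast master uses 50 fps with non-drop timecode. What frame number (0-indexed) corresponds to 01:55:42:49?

347149

Total seconds to the label: (1 × 3600 + 55 × 60 + 42) = 6942.
Frame index = 6942 × 50 + 49 = 347149.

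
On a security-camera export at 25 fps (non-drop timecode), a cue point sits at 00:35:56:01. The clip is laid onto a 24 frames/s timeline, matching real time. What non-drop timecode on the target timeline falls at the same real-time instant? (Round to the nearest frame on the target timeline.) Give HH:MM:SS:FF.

Source frame index: (0×3600 + 35×60 + 56) × 25 + 1 = 53901.
Real time: 53901 / (25) = 53901/25 s.
Target frame: (53901/25) × (24) = 1293624/25 ≈ 51744.960 → 51745.
At 24 labels/s: frame 51745 → 00:35:56:01.

00:35:56:01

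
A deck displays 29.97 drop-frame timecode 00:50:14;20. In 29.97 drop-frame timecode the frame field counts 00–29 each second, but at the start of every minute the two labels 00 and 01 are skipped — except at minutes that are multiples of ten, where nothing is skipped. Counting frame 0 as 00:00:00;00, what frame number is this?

As if non-drop at 30 labels/s: (0 × 3600 + 50 × 60 + 14) × 30 + 20 = 90440.
Minute boundaries passed: 50; those not divisible by 10: 50 − 5 = 45; dropped labels = 2 × 45 = 90.
Actual frame index = 90440 − 90 = 90350.

90350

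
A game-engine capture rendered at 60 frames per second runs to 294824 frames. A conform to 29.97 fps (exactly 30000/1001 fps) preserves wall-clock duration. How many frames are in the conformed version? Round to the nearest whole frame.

147265 frames

Frames at target rate = 294824 × (30000/1001) / (60) = 147412000/1001 ≈ 147264.735.
Nearest whole frame: 147265.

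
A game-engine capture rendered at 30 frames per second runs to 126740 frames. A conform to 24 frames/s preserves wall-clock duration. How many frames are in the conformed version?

Target frames = source frames × (target rate / source rate) = 126740 × (24)/(30) = 126740 × 4/5 = 101392.

101392 frames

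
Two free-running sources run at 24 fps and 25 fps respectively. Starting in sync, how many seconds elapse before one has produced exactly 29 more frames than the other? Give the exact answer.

The gap grows by |25 − 24| = 1 frame per second.
Time for a 29-frame gap: 29 ÷ (1) = 29 s.

29 seconds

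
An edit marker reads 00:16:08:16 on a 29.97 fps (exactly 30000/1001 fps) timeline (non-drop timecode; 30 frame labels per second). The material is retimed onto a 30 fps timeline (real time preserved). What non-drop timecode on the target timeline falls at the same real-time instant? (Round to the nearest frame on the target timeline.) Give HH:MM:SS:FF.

00:16:09:15

Source frame index: (0×3600 + 16×60 + 8) × 30 + 16 = 29056.
Real time: 29056 / (30000/1001) = 1817816/1875 s.
Target frame: (1817816/1875) × (30) = 3635632/125 ≈ 29085.056 → 29085.
At 30 labels/s: frame 29085 → 00:16:09:15.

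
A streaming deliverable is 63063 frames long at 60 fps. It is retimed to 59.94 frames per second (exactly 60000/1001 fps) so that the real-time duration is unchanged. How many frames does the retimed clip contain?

63000 frames

Target frames = source frames × (target rate / source rate) = 63063 × (60000/1001)/(60) = 63063 × 1000/1001 = 63000.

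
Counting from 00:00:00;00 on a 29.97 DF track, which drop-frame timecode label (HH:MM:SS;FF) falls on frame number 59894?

00:33:18;14

Each 10-minute DF block holds 10 × 60 × 30 − 9 × 2 = 17982 frames. 59894 ÷ 17982 → 3 full blocks, remainder 5948.
Within the partial block the first minute is 1800 frames and each further minute 1798, so 3 further minute boundaries passed. Total skipped labels = 18 × 3 + 2 × 3 = 60.
Non-drop label index = 59894 + 60 = 59954; at 30 labels/s that is 00:33:18:14, i.e. DF 00:33:18;14.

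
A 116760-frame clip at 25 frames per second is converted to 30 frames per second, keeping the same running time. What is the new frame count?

Target frames = source frames × (target rate / source rate) = 116760 × (30)/(25) = 116760 × 6/5 = 140112.

140112 frames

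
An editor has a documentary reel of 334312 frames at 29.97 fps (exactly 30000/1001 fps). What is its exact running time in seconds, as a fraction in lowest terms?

41830789/3750 seconds

Running time = 334312 ÷ (30000/1001) = 334312 × 1001/30000 = 41830789/3750 s.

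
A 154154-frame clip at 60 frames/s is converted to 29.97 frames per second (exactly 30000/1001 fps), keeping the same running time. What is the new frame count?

Target frames = source frames × (target rate / source rate) = 154154 × (30000/1001)/(60) = 154154 × 500/1001 = 77000.

77000 frames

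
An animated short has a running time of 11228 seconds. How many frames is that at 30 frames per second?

336840 frames

Frames = 11228 × 30 = 336840.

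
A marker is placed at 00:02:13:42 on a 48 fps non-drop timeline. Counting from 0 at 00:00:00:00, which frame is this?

6426

Total seconds to the label: (0 × 3600 + 2 × 60 + 13) = 133.
Frame index = 133 × 48 + 42 = 6426.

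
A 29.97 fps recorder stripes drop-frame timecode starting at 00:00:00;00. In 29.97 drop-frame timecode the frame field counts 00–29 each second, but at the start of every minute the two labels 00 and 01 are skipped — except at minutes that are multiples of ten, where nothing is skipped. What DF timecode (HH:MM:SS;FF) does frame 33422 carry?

Each 10-minute DF block holds 10 × 60 × 30 − 9 × 2 = 17982 frames. 33422 ÷ 17982 → 1 full block, remainder 15440.
Within the partial block the first minute is 1800 frames and each further minute 1798, so 8 further minute boundaries passed. Total skipped labels = 18 × 1 + 2 × 8 = 34.
Non-drop label index = 33422 + 34 = 33456; at 30 labels/s that is 00:18:35:06, i.e. DF 00:18:35;06.

00:18:35;06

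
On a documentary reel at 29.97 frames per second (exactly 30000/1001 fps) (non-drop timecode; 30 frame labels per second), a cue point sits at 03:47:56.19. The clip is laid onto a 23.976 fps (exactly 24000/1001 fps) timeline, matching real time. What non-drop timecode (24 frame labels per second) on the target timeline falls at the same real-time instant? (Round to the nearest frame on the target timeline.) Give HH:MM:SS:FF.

Source frame index: (3×3600 + 47×60 + 56) × 30 + 19 = 410299.
Real time: 410299 / (30000/1001) = 410709299/30000 s.
Target frame: (410709299/30000) × (24000/1001) = 1641196/5 ≈ 328239.200 → 328239.
At 24 labels/s: frame 328239 → 03:47:56:15.

03:47:56:15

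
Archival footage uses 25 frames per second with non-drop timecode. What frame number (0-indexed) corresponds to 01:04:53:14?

Total seconds to the label: (1 × 3600 + 4 × 60 + 53) = 3893.
Frame index = 3893 × 25 + 14 = 97339.

97339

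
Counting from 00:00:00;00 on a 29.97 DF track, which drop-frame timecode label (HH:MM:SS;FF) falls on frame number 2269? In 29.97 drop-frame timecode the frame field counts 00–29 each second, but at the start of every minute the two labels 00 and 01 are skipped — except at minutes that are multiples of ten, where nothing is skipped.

Ten DF minutes hold 17982 frames, so frame 2269 lies in block 0 (frames 0–17981) with 2269 frames into that block.
The block's first minute is 1800 frames and the rest 1798 each; 2269 frames reaches minute 1, so 0 × 18 + 1 × 2 = 2 labels have been skipped so far.
Adding those back, label number 2269 + 2 = 2271 at 30 labels/s is 75 s + 21 f = 0 h 1 min 15 s frame 21, i.e. 00:01:15;21.

00:01:15;21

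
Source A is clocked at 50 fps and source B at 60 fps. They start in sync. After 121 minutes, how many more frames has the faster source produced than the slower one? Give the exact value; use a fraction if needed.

72600 frames

121 min = 7260 s.
A emits 50 × 7260 = 363000 frames; B emits 60 × 7260 = 435600.
Difference = 72600 frames; B is ahead of A.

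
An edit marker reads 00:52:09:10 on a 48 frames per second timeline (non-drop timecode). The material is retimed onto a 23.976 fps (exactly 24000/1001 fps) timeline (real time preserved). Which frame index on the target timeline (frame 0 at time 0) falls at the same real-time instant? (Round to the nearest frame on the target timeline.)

Source frame index: (0×3600 + 52×60 + 9) × 48 + 10 = 150202.
Real time: 150202 / (48) = 75101/24 s.
Target frame: (75101/24) × (24000/1001) = 5777000/77 ≈ 75025.974 → 75026.

frame 75026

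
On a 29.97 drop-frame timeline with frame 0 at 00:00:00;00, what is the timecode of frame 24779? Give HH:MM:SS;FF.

Each 10-minute DF block holds 10 × 60 × 30 − 9 × 2 = 17982 frames. 24779 ÷ 17982 → 1 full block, remainder 6797.
Within the partial block the first minute is 1800 frames and each further minute 1798, so 3 further minute boundaries passed. Total skipped labels = 18 × 1 + 2 × 3 = 24.
Non-drop label index = 24779 + 24 = 24803; at 30 labels/s that is 00:13:46:23, i.e. DF 00:13:46;23.

00:13:46;23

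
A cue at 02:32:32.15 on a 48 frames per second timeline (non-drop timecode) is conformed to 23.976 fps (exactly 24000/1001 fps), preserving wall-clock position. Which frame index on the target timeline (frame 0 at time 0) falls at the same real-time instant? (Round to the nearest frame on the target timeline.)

frame 219436

Source frame index: (2×3600 + 32×60 + 32) × 48 + 15 = 439311.
Real time: 439311 / (48) = 146437/16 s.
Target frame: (146437/16) × (24000/1001) = 219655500/1001 ≈ 219436.064 → 219436.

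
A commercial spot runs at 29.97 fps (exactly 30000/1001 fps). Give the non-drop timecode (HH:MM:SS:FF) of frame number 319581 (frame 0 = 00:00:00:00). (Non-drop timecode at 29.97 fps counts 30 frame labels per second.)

02:57:32:21

319581 ÷ 30 = 10652 full seconds, remainder 21 frames.
10652 s = 2 h 57 min 32 s.
Timecode: 02:57:32:21.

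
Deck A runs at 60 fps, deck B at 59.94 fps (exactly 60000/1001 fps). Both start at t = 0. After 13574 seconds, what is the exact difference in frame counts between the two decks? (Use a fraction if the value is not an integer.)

A emits 60 × 13574 = 814440 frames; B emits 60000/1001 × 13574 = 74040000/91.
Difference = 74040/91 frames (≈ 813.6264); B is behind A.

74040/91 frames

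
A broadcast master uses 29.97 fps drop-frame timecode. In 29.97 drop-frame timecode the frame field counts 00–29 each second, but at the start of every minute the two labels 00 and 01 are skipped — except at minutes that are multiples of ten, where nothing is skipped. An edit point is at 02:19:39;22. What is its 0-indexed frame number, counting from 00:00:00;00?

251140

As if non-drop at 30 labels/s: (2 × 3600 + 19 × 60 + 39) × 30 + 22 = 251392.
Minute boundaries passed: 139; those not divisible by 10: 139 − 13 = 126; dropped labels = 2 × 126 = 252.
Actual frame index = 251392 − 252 = 251140.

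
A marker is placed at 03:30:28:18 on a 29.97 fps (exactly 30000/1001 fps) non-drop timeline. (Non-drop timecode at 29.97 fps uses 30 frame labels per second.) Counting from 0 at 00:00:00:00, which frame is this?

378858

Total seconds to the label: (3 × 3600 + 30 × 60 + 28) = 12628.
Frame index = 12628 × 30 + 18 = 378858.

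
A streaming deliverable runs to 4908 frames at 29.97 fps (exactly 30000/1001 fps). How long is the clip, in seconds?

Running time = 4908 / (30000/1001) = 163.7636 s.

163.7636 seconds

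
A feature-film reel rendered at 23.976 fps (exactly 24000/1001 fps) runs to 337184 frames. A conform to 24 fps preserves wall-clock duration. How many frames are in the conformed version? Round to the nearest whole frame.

Frames at target rate = 337184 × (24) / (24000/1001) = 42190148/125 ≈ 337521.184.
Nearest whole frame: 337521.

337521 frames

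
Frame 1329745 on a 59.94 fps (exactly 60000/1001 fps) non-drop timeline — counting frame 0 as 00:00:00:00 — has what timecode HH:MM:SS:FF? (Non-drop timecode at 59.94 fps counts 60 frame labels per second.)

06:09:22:25

1329745 ÷ 60 = 22162 full seconds, remainder 25 frames.
22162 s = 6 h 9 min 22 s.
Timecode: 06:09:22:25.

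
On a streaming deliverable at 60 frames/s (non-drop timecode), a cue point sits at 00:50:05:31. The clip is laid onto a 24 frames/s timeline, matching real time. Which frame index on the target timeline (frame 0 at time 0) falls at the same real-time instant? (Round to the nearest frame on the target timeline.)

Source frame index: (0×3600 + 50×60 + 5) × 60 + 31 = 180331.
Real time: 180331 / (60) = 180331/60 s.
Target frame: (180331/60) × (24) = 360662/5 ≈ 72132.400 → 72132.

frame 72132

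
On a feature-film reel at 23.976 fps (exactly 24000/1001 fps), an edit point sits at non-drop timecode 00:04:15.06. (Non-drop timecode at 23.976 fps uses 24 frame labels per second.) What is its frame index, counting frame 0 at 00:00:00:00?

6126

Total seconds to the label: (0 × 3600 + 4 × 60 + 15) = 255.
Frame index = 255 × 24 + 6 = 6126.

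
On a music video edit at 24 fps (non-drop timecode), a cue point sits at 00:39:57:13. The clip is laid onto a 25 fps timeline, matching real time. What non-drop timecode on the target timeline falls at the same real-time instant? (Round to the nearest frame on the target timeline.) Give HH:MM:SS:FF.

Source frame index: (0×3600 + 39×60 + 57) × 24 + 13 = 57541.
Real time: 57541 / (24) = 57541/24 s.
Target frame: (57541/24) × (25) = 1438525/24 ≈ 59938.542 → 59939.
At 25 labels/s: frame 59939 → 00:39:57:14.

00:39:57:14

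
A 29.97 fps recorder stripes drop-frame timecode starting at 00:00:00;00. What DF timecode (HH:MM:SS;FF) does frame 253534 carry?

Ten DF minutes hold 17982 frames, so frame 253534 lies in block 14 (frames 251748–269729) with 1786 frames into that block.
The block's first minute is 1800 frames and the rest 1798 each; 1786 frames reaches minute 0, so 14 × 18 + 0 × 2 = 252 labels have been skipped so far.
Adding those back, label number 253534 + 252 = 253786 at 30 labels/s is 8459 s + 16 f = 2 h 20 min 59 s frame 16, i.e. 02:20:59;16.

02:20:59;16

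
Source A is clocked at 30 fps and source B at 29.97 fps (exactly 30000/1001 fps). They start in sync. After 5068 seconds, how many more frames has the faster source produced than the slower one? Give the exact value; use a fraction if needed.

21720/143 frames

A emits 30 × 5068 = 152040 frames; B emits 30000/1001 × 5068 = 21720000/143.
Difference = 21720/143 frames (≈ 151.8881); B is behind A.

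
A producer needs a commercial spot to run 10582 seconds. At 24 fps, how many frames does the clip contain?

253968 frames

Frames = 10582 × 24 = 253968.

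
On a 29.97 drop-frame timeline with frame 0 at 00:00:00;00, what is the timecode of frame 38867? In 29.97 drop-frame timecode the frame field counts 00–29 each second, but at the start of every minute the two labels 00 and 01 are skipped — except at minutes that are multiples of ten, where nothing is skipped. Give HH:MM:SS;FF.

00:21:36;25

Each 10-minute DF block holds 10 × 60 × 30 − 9 × 2 = 17982 frames. 38867 ÷ 17982 → 2 full blocks, remainder 2903.
Within the partial block the first minute is 1800 frames and each further minute 1798, so 1 further minute boundary passed. Total skipped labels = 18 × 2 + 2 × 1 = 38.
Non-drop label index = 38867 + 38 = 38905; at 30 labels/s that is 00:21:36:25, i.e. DF 00:21:36;25.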